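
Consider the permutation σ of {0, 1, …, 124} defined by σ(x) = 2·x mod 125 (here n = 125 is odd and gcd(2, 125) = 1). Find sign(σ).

Start at x=52: 52 → 104 → 83 → 41 → 82 → 39 → 78 → … (one orbit).
π_2 has 4 disjoint cycles with lengths [100, 20, 4, 1] on {0,…,124}.
n − c = 125 − 4 = 121; sign = (−1)^121 = -1.

-1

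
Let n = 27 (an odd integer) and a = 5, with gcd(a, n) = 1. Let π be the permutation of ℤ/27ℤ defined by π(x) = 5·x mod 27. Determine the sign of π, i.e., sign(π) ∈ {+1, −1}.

-1

Orbit of 23 under x↦5x: [23, 7, 8, 13, 11, 1, 5]… (length divides ord_27(5)).
Decompose π into cycles: lengths [18, 6, 2, 1] (4 cycles, including the fixed point 0).
4 cycles on 27: each ℓ→(−1)^(ℓ−1), product (−1)^23 = -1.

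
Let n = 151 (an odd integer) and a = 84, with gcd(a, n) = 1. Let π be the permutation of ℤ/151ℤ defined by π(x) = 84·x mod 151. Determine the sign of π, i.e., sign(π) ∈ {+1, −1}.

+1

Trace 68: π^k(68) = [68, 125, 81, 9, 1, 84, 110] for k=0..6.
Cycle lengths of π_84 on ℤ/151ℤ: [25, 25, 25, 25, 25, 25, 1]; 7 cycles in total.
151 − 7 = 144 transpositions; sign(π) = (−1)^144 = +1.
Check: (84/151) = +1 by Zolotarev.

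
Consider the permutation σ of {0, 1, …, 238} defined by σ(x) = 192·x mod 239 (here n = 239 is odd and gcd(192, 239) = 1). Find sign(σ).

+1

Orbit of 99 under x↦192x: [99, 127, 6, 196, 109, 135, 108]… (length divides ord_239(192)).
Cycle type of π: 119×2 + 1; total 3 cycles.
239 − 3 = 236 transpositions; sign(π) = (−1)^236 = +1.
The Jacobi symbol (192|239) = +1 (Zolotarev) agrees.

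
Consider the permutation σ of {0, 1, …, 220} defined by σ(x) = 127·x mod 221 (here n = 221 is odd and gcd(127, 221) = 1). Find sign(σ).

Orbit of 212 under x↦127x: [212, 183, 36, 152, 77, 55, 134]… (length divides ord_221(127)).
π_127 has 13 disjoint cycles with lengths [24, 24, 24, 24, 24, 24, 24, 24, 8, 8, 6, 6, 1] on {0,…,220}.
With 13 cycles on 221 points, sign = (−1)^{221−13} = +1.

+1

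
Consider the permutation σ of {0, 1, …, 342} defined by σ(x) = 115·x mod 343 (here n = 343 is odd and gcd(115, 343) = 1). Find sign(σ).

Trace 110: π^k(110) = [110, 302, 87, 58, 153, 102, 68] for k=0..6.
π_115 has 4 disjoint cycles with lengths [294, 42, 6, 1] on {0,…,342}.
With 4 cycles on 343 points, sign = (−1)^{343−4} = -1.

-1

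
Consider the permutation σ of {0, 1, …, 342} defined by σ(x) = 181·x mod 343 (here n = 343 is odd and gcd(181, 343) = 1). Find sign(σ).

Orbit of 90 under x↦181x: [90, 169, 62, 246, 279, 78, 55]… (length divides ord_343(181)).
Cycle lengths of π_181 on ℤ/343ℤ: [98, 98, 98, 14, 14, 14, 2, 2, 2, 1]; 10 cycles in total.
10 cycles on 343: each ℓ→(−1)^(ℓ−1), product (−1)^333 = -1.
Via Zolotarev, sign(π_{181}) = (181|343) = -1.

-1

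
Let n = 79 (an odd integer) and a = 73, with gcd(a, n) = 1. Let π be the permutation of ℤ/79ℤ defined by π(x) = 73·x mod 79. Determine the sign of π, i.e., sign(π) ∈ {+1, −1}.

Orbit of 76 under x↦73x: [76, 18, 50, 16, 62, 23, 20]… (length divides ord_79(73)).
Decompose π into cycles: lengths [39, 39, 1] (3 cycles, including the fixed point 0).
Σ(ℓ_i−1) = 79−3 = 76; sign = (−1)^76 = +1.
Zolotarev: (73|79) = +1, matching the cycle-count sign.

+1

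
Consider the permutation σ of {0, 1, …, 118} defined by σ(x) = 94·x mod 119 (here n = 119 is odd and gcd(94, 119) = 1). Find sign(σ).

Start at x=87: 87 → 86 → 111 → 81 → 117 → 50 → 59 → … (one orbit).
π_94 has 8 disjoint cycles with lengths [24, 24, 24, 24, 8, 8, 6, 1] on {0,…,118}.
n − c = 119 − 8 = 111; sign = (−1)^111 = -1.
Zolotarev: (94|119) = -1, matching the cycle-count sign.

-1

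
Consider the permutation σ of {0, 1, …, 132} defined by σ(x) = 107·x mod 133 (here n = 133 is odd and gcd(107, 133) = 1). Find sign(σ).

Start at x=11: 11 → 113 → 121 → 46 → 1 → 107 → 11 (one orbit).
24 cycles of lengths [6, 6, 6, 6, 6, 6, 6, 6, 6, 6, 6, 6, 6, 6, 6, 6, 6, 6, 6, 6, 6, 3, 3, 1].
24 cycles on 133: each ℓ→(−1)^(ℓ−1), product (−1)^109 = -1.
Zolotarev: (107|133) = -1, matching the cycle-count sign.

-1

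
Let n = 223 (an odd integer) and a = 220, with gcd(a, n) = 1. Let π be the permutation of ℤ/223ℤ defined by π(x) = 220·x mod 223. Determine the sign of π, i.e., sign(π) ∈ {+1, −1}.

Orbit of 53 under x↦220x: [53, 64, 31, 130, 56, 55, 58]… (length divides ord_223(220)).
Cycle lengths of π_220 on ℤ/223ℤ: [111, 111, 1]; 3 cycles in total.
223 − 3 = 220 transpositions; sign(π) = (−1)^220 = +1.
Zolotarev: (220|223) = +1, matching the cycle-count sign.

+1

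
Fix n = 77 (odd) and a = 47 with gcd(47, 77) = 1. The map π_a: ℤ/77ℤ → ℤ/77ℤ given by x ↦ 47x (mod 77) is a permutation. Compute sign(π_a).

-1

Orbit of 36 under x↦47x: [36, 75, 60, 48, 23, 3, 64]… (length divides ord_77(47)).
Cycle type of π: 30×2 + 6 + 5×2 + 1; total 6 cycles.
n − c = 77 − 6 = 71; sign = (−1)^71 = -1.
Via Zolotarev, sign(π_{47}) = (47|77) = -1.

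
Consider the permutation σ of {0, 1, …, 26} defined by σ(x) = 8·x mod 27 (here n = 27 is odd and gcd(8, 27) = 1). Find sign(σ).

-1

Start at x=1: 1 → 8 → 10 → 26 → 19 → 17 → 1 (one orbit).
Decompose π into cycles: lengths [6, 6, 6, 2, 2, 2, 2, 1] (8 cycles, including the fixed point 0).
sign(π) = (−1)^{n − #cycles} = (−1)^{27−8} = (−1)^19 = -1.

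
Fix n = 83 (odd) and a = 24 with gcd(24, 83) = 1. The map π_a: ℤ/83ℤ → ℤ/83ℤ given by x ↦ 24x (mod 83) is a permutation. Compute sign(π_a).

Start at x=15: 15 → 28 → 8 → 26 → 43 → 36 → 34 → … (one orbit).
Cycle type of π: 82 + 1; total 2 cycles.
With 2 cycles on 83 points, sign = (−1)^{83−2} = -1.

-1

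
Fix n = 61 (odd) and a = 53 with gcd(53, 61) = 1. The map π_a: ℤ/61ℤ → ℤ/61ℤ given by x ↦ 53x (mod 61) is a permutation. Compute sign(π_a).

Start at x=3: 3 → 37 → 9 → 50 → 27 → 28 → 20 → … (one orbit).
The orbit structure of x ↦ 53x mod 61: 4 orbits of sizes [20, 20, 20, 1].
Σ(ℓ_i−1) = 61−4 = 57; sign = (−1)^57 = -1.

-1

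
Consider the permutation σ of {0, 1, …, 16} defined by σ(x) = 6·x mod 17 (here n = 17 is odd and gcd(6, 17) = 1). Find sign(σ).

-1

Orbit of 6 under x↦6x: [6, 2, 12, 4, 7, 8, 14]… (length divides ord_17(6)).
2 cycles of lengths [16, 1].
Σ(ℓ_i−1) = 17−2 = 15; sign = (−1)^15 = -1.
The Jacobi symbol (6|17) = -1 (Zolotarev) agrees.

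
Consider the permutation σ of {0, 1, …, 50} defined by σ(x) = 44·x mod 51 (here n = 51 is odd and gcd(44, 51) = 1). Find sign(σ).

Orbit of 1 under x↦44x: [1, 44, 49, 14, 4, 23, 43]… (length divides ord_51(44)).
The orbit structure of x ↦ 44x mod 51: 5 orbits of sizes [16, 16, 16, 2, 1].
n − c = 51 − 5 = 46; sign = (−1)^46 = +1.
Zolotarev: (44|51) = +1, matching the cycle-count sign.

+1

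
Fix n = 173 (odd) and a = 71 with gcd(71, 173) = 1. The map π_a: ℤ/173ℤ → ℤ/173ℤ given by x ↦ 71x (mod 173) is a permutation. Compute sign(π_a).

Trace 145: π^k(145) = [145, 88, 20, 36, 134, 172, 102] for k=0..6.
2 cycles of lengths [172, 1].
2 cycles on 173: each ℓ→(−1)^(ℓ−1), product (−1)^171 = -1.
The Jacobi symbol (71|173) = -1 (Zolotarev) agrees.

-1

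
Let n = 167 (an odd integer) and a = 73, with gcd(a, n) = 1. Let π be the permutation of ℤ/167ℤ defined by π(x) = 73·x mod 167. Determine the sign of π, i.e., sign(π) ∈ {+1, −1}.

Orbit of 66 under x↦73x: [66, 142, 12, 41, 154, 53, 28]… (length divides ord_167(73)).
Decompose π into cycles: lengths [166, 1] (2 cycles, including the fixed point 0).
sign(π) = (−1)^{n − #cycles} = (−1)^{167−2} = (−1)^165 = -1.
Zolotarev: (73|167) = -1, matching the cycle-count sign.

-1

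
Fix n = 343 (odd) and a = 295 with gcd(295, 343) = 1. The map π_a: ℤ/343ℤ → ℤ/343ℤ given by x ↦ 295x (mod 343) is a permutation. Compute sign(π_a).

Start at x=148: 148 → 99 → 50 → 1 → 295 → 246 → 197 → 148 (one orbit).
Cycle type of π: 7×42 + 1×49; total 91 cycles.
343 − 91 = 252 transpositions; sign(π) = (−1)^252 = +1.

+1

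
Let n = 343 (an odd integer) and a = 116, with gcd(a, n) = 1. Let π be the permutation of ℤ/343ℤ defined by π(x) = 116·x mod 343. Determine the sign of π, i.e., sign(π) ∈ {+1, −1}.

+1

Start at x=128: 128 → 99 → 165 → 275 → 1 → 116 → 79 → … (one orbit).
31 cycles of lengths [21, 21, 21, 21, 21, 21, 21, 21, 21, 21, 21, 21, 21, 21, 3, 3, 3, 3, 3, 3, 3, 3, 3, 3, 3, 3, 3, 3, 3, 3, 1].
31 cycles on 343: each ℓ→(−1)^(ℓ−1), product (−1)^312 = +1.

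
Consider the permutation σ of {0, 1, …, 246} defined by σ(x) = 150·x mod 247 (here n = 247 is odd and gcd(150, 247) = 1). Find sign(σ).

-1

Orbit of 232 under x↦150x: [232, 220, 149, 120, 216, 43, 28]… (length divides ord_247(150)).
Cycle type of π: 36×6 + 12 + 9×2 + 1; total 10 cycles.
10 cycles on 247: each ℓ→(−1)^(ℓ−1), product (−1)^237 = -1.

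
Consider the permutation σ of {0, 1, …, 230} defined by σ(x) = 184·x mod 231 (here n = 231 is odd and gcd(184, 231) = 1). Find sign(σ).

-1

Start at x=205: 205 → 67 → 85 → 163 → 193 → 169 → 142 → … (one orbit).
Cycle lengths of π_184 on ℤ/231ℤ: [30, 30, 30, 30, 30, 30, 10, 10, 10, 3, 3, 3, 3, 3, 3, 1, 1, 1]; 18 cycles in total.
231 − 18 = 213 transpositions; sign(π) = (−1)^213 = -1.
(184|231)_J = -1 (Zolotarev's lemma cross-check).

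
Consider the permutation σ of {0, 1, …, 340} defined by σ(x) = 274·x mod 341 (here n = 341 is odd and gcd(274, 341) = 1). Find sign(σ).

+1

Trace 285: π^k(285) = [285, 1, 274, 56, 340, 67] for k=0..5.
Decompose π into cycles: lengths [6, 6, 6, 6, 6, 6, 6, 6, 6, 6, 6, 6, 6, 6, 6, 6, 6, 6, 6, 6, 6, 6, 6, 6, 6, 6, 6, 6, 6, 6, 6, 6, 6, 6, 6, 6, 6, 6, 6, 6, 6, 6, 6, 6, 6, 6, 6, 6, 6, 6, 6, 6, 6, 6, 6, 2, 2, 2, 2, 2, 1] (61 cycles, including the fixed point 0).
n − c = 341 − 61 = 280; sign = (−1)^280 = +1.
Zolotarev: (274|341) = +1, matching the cycle-count sign.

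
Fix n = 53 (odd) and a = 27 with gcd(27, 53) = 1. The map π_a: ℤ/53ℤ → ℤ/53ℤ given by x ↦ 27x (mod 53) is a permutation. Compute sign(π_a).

-1

Trace 20: π^k(20) = [20, 10, 5, 29, 41, 47, 50] for k=0..6.
The orbit structure of x ↦ 27x mod 53: 2 orbits of sizes [52, 1].
With 2 cycles on 53 points, sign = (−1)^{53−2} = -1.
Via Zolotarev, sign(π_{27}) = (27|53) = -1.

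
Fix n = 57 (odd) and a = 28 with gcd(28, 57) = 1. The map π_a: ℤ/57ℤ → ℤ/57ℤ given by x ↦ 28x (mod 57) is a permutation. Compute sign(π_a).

Orbit of 4 under x↦28x: [4, 55, 1, 28, 43, 7, 25]… (length divides ord_57(28)).
The orbit structure of x ↦ 28x mod 57: 9 orbits of sizes [9, 9, 9, 9, 9, 9, 1, 1, 1].
9 cycles on 57: each ℓ→(−1)^(ℓ−1), product (−1)^48 = +1.

+1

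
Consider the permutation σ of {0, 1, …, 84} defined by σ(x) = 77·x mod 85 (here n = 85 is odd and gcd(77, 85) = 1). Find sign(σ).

-1

Trace 16: π^k(16) = [16, 42, 4, 53, 1, 77, 64] for k=0..6.
π_77 has 12 disjoint cycles with lengths [8, 8, 8, 8, 8, 8, 8, 8, 8, 8, 4, 1] on {0,…,84}.
85 − 12 = 73 transpositions; sign(π) = (−1)^73 = -1.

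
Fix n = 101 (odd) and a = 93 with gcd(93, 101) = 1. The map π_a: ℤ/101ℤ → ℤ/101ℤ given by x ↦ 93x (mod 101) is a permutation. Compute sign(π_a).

Start at x=45: 45 → 44 → 52 → 89 → 96 → 40 → 84 → … (one orbit).
Cycle type of π: 100 + 1; total 2 cycles.
2 cycles on 101: each ℓ→(−1)^(ℓ−1), product (−1)^99 = -1.
Check: (93/101) = -1 by Zolotarev.

-1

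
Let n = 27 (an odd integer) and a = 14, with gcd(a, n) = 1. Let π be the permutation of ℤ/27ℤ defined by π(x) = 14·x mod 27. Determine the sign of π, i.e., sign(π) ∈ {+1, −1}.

Start at x=7: 7 → 17 → 22 → 11 → 19 → 23 → 25 → … (one orbit).
Cycle lengths of π_14 on ℤ/27ℤ: [18, 6, 2, 1]; 4 cycles in total.
n − c = 27 − 4 = 23; sign = (−1)^23 = -1.

-1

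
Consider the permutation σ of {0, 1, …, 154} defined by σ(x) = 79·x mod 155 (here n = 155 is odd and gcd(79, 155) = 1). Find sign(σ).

Trace 89: π^k(89) = [89, 56, 84, 126, 34, 51, 154] for k=0..6.
Decompose π into cycles: lengths [30, 30, 30, 30, 30, 2, 2, 1] (8 cycles, including the fixed point 0).
8 cycles on 155: each ℓ→(−1)^(ℓ−1), product (−1)^147 = -1.

-1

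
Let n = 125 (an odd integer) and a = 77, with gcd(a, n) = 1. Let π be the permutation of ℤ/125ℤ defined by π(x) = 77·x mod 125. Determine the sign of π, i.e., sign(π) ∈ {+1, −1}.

-1

Trace 74: π^k(74) = [74, 73, 121, 67, 34, 118, 86] for k=0..6.
4 cycles of lengths [100, 20, 4, 1].
With 4 cycles on 125 points, sign = (−1)^{125−4} = -1.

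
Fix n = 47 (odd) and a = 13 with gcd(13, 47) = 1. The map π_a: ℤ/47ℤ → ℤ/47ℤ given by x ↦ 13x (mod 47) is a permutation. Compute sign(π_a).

Trace 8: π^k(8) = [8, 10, 36, 45, 21, 38, 24] for k=0..6.
Cycle type of π: 46 + 1; total 2 cycles.
47 − 2 = 45 transpositions; sign(π) = (−1)^45 = -1.

-1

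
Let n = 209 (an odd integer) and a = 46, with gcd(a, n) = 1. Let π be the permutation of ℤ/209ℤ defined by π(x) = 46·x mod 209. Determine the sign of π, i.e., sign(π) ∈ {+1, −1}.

+1

Start at x=183: 183 → 58 → 160 → 45 → 189 → 125 → 107 → … (one orbit).
Cycle lengths of π_46 on ℤ/209ℤ: [30, 30, 30, 30, 30, 30, 10, 6, 6, 6, 1]; 11 cycles in total.
n − c = 209 − 11 = 198; sign = (−1)^198 = +1.
Check: (46/209) = +1 by Zolotarev.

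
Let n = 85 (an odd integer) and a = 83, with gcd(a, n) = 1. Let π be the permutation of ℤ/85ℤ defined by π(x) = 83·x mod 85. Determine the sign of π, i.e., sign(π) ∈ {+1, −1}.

Start at x=4: 4 → 77 → 16 → 53 → 64 → 42 → 1 → … (one orbit).
12 cycles of lengths [8, 8, 8, 8, 8, 8, 8, 8, 8, 8, 4, 1].
85 − 12 = 73 transpositions; sign(π) = (−1)^73 = -1.
Zolotarev: (83|85) = -1, matching the cycle-count sign.

-1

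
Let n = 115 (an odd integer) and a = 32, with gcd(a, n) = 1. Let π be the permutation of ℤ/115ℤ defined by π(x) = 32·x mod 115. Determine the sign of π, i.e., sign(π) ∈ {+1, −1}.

-1

Trace 94: π^k(94) = [94, 18, 1, 32, 104, 108, 6] for k=0..6.
Cycle type of π: 44×2 + 11×2 + 4 + 1; total 6 cycles.
115 − 6 = 109 transpositions; sign(π) = (−1)^109 = -1.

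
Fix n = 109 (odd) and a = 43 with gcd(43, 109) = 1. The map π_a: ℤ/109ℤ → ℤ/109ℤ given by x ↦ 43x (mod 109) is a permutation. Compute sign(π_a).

+1

Start at x=45: 45 → 82 → 38 → 108 → 66 → 4 → 63 → … (one orbit).
7 cycles of lengths [18, 18, 18, 18, 18, 18, 1].
n − c = 109 − 7 = 102; sign = (−1)^102 = +1.
(43|109)_J = +1 (Zolotarev's lemma cross-check).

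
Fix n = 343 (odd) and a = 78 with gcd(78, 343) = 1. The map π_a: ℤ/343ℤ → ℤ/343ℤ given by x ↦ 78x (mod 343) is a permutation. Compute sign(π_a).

Trace 316: π^k(316) = [316, 295, 29, 204, 134, 162, 288] for k=0..6.
Decompose π into cycles: lengths [49, 49, 49, 49, 49, 49, 7, 7, 7, 7, 7, 7, 1, 1, 1, 1, 1, 1, 1] (19 cycles, including the fixed point 0).
n − c = 343 − 19 = 324; sign = (−1)^324 = +1.
(78|343)_J = +1 (Zolotarev's lemma cross-check).

+1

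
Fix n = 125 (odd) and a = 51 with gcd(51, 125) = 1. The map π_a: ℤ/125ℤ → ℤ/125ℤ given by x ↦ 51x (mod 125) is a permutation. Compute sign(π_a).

+1

Start at x=26: 26 → 76 → 1 → 51 → 101 → 26 (one orbit).
π_51 has 45 disjoint cycles with lengths [5, 5, 5, 5, 5, 5, 5, 5, 5, 5, 5, 5, 5, 5, 5, 5, 5, 5, 5, 5, 1, 1, 1, 1, 1, 1, 1, 1, 1, 1, 1, 1, 1, 1, 1, 1, 1, 1, 1, 1, 1, 1, 1, 1, 1] on {0,…,124}.
45 cycles on 125: each ℓ→(−1)^(ℓ−1), product (−1)^80 = +1.
The Jacobi symbol (51|125) = +1 (Zolotarev) agrees.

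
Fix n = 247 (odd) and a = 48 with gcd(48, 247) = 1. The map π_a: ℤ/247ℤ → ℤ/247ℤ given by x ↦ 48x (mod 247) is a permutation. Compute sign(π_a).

-1

Orbit of 55 under x↦48x: [55, 170, 9, 185, 235, 165, 16]… (length divides ord_247(48)).
Cycle lengths of π_48 on ℤ/247ℤ: [18, 18, 18, 18, 18, 18, 18, 18, 18, 18, 18, 18, 18, 3, 3, 3, 3, 1]; 18 cycles in total.
247 − 18 = 229 transpositions; sign(π) = (−1)^229 = -1.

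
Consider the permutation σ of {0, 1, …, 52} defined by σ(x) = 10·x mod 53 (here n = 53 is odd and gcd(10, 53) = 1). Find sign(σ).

Orbit of 44 under x↦10x: [44, 16, 1, 10, 47, 46, 36]… (length divides ord_53(10)).
The orbit structure of x ↦ 10x mod 53: 5 orbits of sizes [13, 13, 13, 13, 1].
53 − 5 = 48 transpositions; sign(π) = (−1)^48 = +1.

+1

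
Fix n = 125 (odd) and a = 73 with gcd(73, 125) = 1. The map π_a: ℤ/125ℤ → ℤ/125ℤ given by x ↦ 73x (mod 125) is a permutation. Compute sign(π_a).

-1

Trace 54: π^k(54) = [54, 67, 16, 43, 14, 22, 106] for k=0..6.
Cycle type of π: 100 + 20 + 4 + 1; total 4 cycles.
4 cycles on 125: each ℓ→(−1)^(ℓ−1), product (−1)^121 = -1.
(73|125)_J = -1 (Zolotarev's lemma cross-check).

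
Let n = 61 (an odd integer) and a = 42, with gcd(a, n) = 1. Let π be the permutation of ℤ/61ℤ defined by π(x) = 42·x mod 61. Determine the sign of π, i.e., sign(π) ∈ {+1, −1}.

+1

Start at x=20: 20 → 47 → 22 → 9 → 12 → 16 → 1 → … (one orbit).
Cycle type of π: 15×4 + 1; total 5 cycles.
n − c = 61 − 5 = 56; sign = (−1)^56 = +1.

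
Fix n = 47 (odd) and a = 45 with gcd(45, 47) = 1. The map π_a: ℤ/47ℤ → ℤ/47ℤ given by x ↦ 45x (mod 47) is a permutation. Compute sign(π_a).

-1

Orbit of 44 under x↦45x: [44, 6, 35, 24, 46, 2, 43]… (length divides ord_47(45)).
Cycle lengths of π_45 on ℤ/47ℤ: [46, 1]; 2 cycles in total.
n − c = 47 − 2 = 45; sign = (−1)^45 = -1.
(45|47)_J = -1 (Zolotarev's lemma cross-check).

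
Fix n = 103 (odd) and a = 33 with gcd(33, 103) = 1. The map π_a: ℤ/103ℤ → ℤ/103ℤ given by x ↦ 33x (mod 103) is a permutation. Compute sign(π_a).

+1

Trace 68: π^k(68) = [68, 81, 98, 41, 14, 50, 2] for k=0..6.
π_33 has 3 disjoint cycles with lengths [51, 51, 1] on {0,…,102}.
Σ(ℓ_i−1) = 103−3 = 100; sign = (−1)^100 = +1.
Via Zolotarev, sign(π_{33}) = (33|103) = +1.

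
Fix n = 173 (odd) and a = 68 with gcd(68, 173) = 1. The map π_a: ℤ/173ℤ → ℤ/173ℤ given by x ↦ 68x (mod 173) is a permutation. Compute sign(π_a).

Orbit of 77 under x↦68x: [77, 46, 14, 87, 34, 63, 132]… (length divides ord_173(68)).
Cycle lengths of π_68 on ℤ/173ℤ: [172, 1]; 2 cycles in total.
2 cycles on 173: each ℓ→(−1)^(ℓ−1), product (−1)^171 = -1.
Check: (68/173) = -1 by Zolotarev.

-1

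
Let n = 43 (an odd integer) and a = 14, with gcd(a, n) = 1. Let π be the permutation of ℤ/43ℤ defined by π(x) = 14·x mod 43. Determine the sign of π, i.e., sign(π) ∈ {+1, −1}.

+1

Start at x=17: 17 → 23 → 21 → 36 → 31 → 4 → 13 → … (one orbit).
3 cycles of lengths [21, 21, 1].
With 3 cycles on 43 points, sign = (−1)^{43−3} = +1.
The Jacobi symbol (14|43) = +1 (Zolotarev) agrees.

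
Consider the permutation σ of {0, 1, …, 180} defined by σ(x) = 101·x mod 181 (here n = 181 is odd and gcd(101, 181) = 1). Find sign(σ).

+1

Trace 132: π^k(132) = [132, 119, 73, 133, 39, 138, 1] for k=0..6.
The orbit structure of x ↦ 101x mod 181: 11 orbits of sizes [18, 18, 18, 18, 18, 18, 18, 18, 18, 18, 1].
With 11 cycles on 181 points, sign = (−1)^{181−11} = +1.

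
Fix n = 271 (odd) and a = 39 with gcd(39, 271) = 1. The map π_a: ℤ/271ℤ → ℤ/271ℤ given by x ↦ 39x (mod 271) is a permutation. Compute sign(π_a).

+1

Start at x=248: 248 → 187 → 247 → 148 → 81 → 178 → 167 → … (one orbit).
Cycle type of π: 45×6 + 1; total 7 cycles.
sign(π) = (−1)^{n − #cycles} = (−1)^{271−7} = (−1)^264 = +1.
Zolotarev: (39|271) = +1, matching the cycle-count sign.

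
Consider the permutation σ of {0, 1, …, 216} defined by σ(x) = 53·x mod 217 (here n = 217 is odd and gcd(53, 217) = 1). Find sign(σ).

Trace 144: π^k(144) = [144, 37, 8, 207, 121, 120, 67] for k=0..6.
Cycle type of π: 30×7 + 3×2 + 1; total 10 cycles.
10 cycles on 217: each ℓ→(−1)^(ℓ−1), product (−1)^207 = -1.

-1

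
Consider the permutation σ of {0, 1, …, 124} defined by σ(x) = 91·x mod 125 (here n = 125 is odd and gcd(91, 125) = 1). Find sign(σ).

+1

Start at x=81: 81 → 121 → 11 → 1 → 91 → 31 → 71 → … (one orbit).
Cycle lengths of π_91 on ℤ/125ℤ: [25, 25, 25, 25, 5, 5, 5, 5, 1, 1, 1, 1, 1]; 13 cycles in total.
125 − 13 = 112 transpositions; sign(π) = (−1)^112 = +1.
Via Zolotarev, sign(π_{91}) = (91|125) = +1.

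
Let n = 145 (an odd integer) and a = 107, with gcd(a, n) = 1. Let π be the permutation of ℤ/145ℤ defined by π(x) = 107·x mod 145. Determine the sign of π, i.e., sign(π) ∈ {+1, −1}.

-1

Orbit of 103 under x↦107x: [103, 1, 107, 139, 83, 36, 82]… (length divides ord_145(107)).
10 cycles of lengths [28, 28, 28, 28, 7, 7, 7, 7, 4, 1].
With 10 cycles on 145 points, sign = (−1)^{145−10} = -1.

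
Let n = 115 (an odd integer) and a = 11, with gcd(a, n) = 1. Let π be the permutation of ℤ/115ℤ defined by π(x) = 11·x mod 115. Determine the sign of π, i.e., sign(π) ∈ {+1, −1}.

Start at x=21: 21 → 1 → 11 → 6 → 66 → 36 → 51 → … (one orbit).
10 cycles of lengths [22, 22, 22, 22, 22, 1, 1, 1, 1, 1].
With 10 cycles on 115 points, sign = (−1)^{115−10} = -1.

-1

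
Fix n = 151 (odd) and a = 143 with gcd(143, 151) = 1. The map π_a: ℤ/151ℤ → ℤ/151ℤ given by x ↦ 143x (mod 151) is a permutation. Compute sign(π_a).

Trace 92: π^k(92) = [92, 19, 150, 8, 87, 59, 132] for k=0..6.
π_143 has 16 disjoint cycles with lengths [10, 10, 10, 10, 10, 10, 10, 10, 10, 10, 10, 10, 10, 10, 10, 1] on {0,…,150}.
Σ(ℓ_i−1) = 151−16 = 135; sign = (−1)^135 = -1.
Check: (143/151) = -1 by Zolotarev.

-1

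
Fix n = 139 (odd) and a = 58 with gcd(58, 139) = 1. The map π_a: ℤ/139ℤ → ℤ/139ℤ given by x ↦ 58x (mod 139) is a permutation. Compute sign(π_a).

-1

Trace 50: π^k(50) = [50, 120, 10, 24, 2, 116, 56] for k=0..6.
Cycle lengths of π_58 on ℤ/139ℤ: [138, 1]; 2 cycles in total.
2 cycles on 139: each ℓ→(−1)^(ℓ−1), product (−1)^137 = -1.
Zolotarev: (58|139) = -1, matching the cycle-count sign.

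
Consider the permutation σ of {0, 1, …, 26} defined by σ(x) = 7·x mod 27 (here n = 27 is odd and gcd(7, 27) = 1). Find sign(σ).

+1

Start at x=4: 4 → 1 → 7 → 22 → 19 → 25 → 13 → … (one orbit).
7 cycles of lengths [9, 9, 3, 3, 1, 1, 1].
27 − 7 = 20 transpositions; sign(π) = (−1)^20 = +1.
Via Zolotarev, sign(π_{7}) = (7|27) = +1.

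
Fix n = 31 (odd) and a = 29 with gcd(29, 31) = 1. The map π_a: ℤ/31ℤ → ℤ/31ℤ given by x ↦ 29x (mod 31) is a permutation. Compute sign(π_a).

Orbit of 30 under x↦29x: [30, 2, 27, 8, 15, 1, 29]… (length divides ord_31(29)).
The orbit structure of x ↦ 29x mod 31: 4 orbits of sizes [10, 10, 10, 1].
4 cycles on 31: each ℓ→(−1)^(ℓ−1), product (−1)^27 = -1.
The Jacobi symbol (29|31) = -1 (Zolotarev) agrees.

-1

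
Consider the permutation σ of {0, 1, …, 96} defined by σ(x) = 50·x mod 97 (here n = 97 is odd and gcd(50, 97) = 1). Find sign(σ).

Orbit of 50 under x↦50x: [50, 75, 64, 96, 47, 22, 33]… (length divides ord_97(50)).
Cycle lengths of π_50 on ℤ/97ℤ: [8, 8, 8, 8, 8, 8, 8, 8, 8, 8, 8, 8, 1]; 13 cycles in total.
97 − 13 = 84 transpositions; sign(π) = (−1)^84 = +1.
Zolotarev: (50|97) = +1, matching the cycle-count sign.

+1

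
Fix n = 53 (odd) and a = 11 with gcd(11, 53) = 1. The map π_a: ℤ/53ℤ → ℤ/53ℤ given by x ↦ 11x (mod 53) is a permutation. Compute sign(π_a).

+1

Orbit of 7 under x↦11x: [7, 24, 52, 42, 38, 47, 40]… (length divides ord_53(11)).
Cycle lengths of π_11 on ℤ/53ℤ: [26, 26, 1]; 3 cycles in total.
3 cycles on 53: each ℓ→(−1)^(ℓ−1), product (−1)^50 = +1.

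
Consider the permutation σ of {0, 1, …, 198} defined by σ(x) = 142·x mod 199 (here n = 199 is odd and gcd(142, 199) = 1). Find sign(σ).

Trace 50: π^k(50) = [50, 135, 66, 19, 111, 41, 51] for k=0..6.
2 cycles of lengths [198, 1].
sign(π) = (−1)^{n − #cycles} = (−1)^{199−2} = (−1)^197 = -1.
(142|199)_J = -1 (Zolotarev's lemma cross-check).

-1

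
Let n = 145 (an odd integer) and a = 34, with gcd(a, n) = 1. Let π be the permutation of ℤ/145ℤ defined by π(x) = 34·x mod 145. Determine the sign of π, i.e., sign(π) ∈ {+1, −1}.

+1

Trace 4: π^k(4) = [4, 136, 129, 36, 64, 1, 34] for k=0..6.
Decompose π into cycles: lengths [14, 14, 14, 14, 14, 14, 14, 14, 14, 14, 2, 2, 1] (13 cycles, including the fixed point 0).
145 − 13 = 132 transpositions; sign(π) = (−1)^132 = +1.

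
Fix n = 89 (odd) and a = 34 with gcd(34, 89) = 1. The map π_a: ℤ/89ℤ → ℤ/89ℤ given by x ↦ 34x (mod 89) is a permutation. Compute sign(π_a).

+1

Orbit of 88 under x↦34x: [88, 55, 1, 34]… (length divides ord_89(34)).
Cycle lengths of π_34 on ℤ/89ℤ: [4, 4, 4, 4, 4, 4, 4, 4, 4, 4, 4, 4, 4, 4, 4, 4, 4, 4, 4, 4, 4, 4, 1]; 23 cycles in total.
sign(π) = (−1)^{n − #cycles} = (−1)^{89−23} = (−1)^66 = +1.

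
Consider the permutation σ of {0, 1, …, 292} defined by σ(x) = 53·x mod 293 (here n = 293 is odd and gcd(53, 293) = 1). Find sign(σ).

+1

Trace 38: π^k(38) = [38, 256, 90, 82, 244, 40, 69] for k=0..6.
5 cycles of lengths [73, 73, 73, 73, 1].
With 5 cycles on 293 points, sign = (−1)^{293−5} = +1.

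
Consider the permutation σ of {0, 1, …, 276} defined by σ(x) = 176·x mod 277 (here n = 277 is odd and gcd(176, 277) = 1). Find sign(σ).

Start at x=166: 166 → 131 → 65 → 83 → 204 → 171 → 180 → … (one orbit).
2 cycles of lengths [276, 1].
2 cycles on 277: each ℓ→(−1)^(ℓ−1), product (−1)^275 = -1.
(176|277)_J = -1 (Zolotarev's lemma cross-check).

-1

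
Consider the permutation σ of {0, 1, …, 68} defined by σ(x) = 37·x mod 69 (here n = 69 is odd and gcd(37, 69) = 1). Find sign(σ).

Start at x=10: 10 → 25 → 28 → 1 → 37 → 58 → 7 → … (one orbit).
6 cycles of lengths [22, 22, 22, 1, 1, 1].
69 − 6 = 63 transpositions; sign(π) = (−1)^63 = -1.
Zolotarev: (37|69) = -1, matching the cycle-count sign.

-1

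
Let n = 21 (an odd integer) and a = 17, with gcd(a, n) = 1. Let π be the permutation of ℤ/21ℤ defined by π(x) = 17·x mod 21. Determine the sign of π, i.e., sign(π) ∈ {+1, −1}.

+1

Start at x=16: 16 → 20 → 4 → 5 → 1 → 17 → 16 (one orbit).
The orbit structure of x ↦ 17x mod 21: 5 orbits of sizes [6, 6, 6, 2, 1].
n − c = 21 − 5 = 16; sign = (−1)^16 = +1.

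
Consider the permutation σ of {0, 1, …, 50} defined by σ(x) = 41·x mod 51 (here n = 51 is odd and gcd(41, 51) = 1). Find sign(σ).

+1

Start at x=25: 25 → 5 → 1 → 41 → 49 → 20 → 4 → … (one orbit).
Decompose π into cycles: lengths [16, 16, 16, 2, 1] (5 cycles, including the fixed point 0).
sign(π) = (−1)^{n − #cycles} = (−1)^{51−5} = (−1)^46 = +1.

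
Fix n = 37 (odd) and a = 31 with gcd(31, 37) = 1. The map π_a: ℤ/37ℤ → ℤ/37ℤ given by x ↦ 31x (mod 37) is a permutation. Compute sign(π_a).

-1

Orbit of 6 under x↦31x: [6, 1, 31, 36]… (length divides ord_37(31)).
10 cycles of lengths [4, 4, 4, 4, 4, 4, 4, 4, 4, 1].
With 10 cycles on 37 points, sign = (−1)^{37−10} = -1.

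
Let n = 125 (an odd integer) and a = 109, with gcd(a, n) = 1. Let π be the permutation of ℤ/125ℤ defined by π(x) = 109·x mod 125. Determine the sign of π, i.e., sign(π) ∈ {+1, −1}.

+1

Start at x=26: 26 → 84 → 31 → 4 → 61 → 24 → 116 → … (one orbit).
The orbit structure of x ↦ 109x mod 125: 7 orbits of sizes [50, 50, 10, 10, 2, 2, 1].
125 − 7 = 118 transpositions; sign(π) = (−1)^118 = +1.
Zolotarev: (109|125) = +1, matching the cycle-count sign.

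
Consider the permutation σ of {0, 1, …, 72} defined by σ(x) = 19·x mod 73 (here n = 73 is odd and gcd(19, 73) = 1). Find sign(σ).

Orbit of 9 under x↦19x: [9, 25, 37, 46, 71, 35, 8]… (length divides ord_73(19)).
The orbit structure of x ↦ 19x mod 73: 3 orbits of sizes [36, 36, 1].
n − c = 73 − 3 = 70; sign = (−1)^70 = +1.
(19|73)_J = +1 (Zolotarev's lemma cross-check).

+1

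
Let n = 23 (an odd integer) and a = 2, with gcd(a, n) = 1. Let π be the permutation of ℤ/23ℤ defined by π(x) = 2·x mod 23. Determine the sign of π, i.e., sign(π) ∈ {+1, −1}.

Trace 12: π^k(12) = [12, 1, 2, 4, 8, 16, 9] for k=0..6.
Cycle type of π: 11×2 + 1; total 3 cycles.
23 − 3 = 20 transpositions; sign(π) = (−1)^20 = +1.

+1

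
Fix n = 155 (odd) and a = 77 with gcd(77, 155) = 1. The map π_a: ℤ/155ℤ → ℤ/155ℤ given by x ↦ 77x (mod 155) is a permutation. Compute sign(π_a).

Orbit of 16 under x↦77x: [16, 147, 4, 153, 1, 77, 39]… (length divides ord_155(77)).
Cycle type of π: 20×6 + 10×3 + 4 + 1; total 11 cycles.
Σ(ℓ_i−1) = 155−11 = 144; sign = (−1)^144 = +1.
Check: (77/155) = +1 by Zolotarev.

+1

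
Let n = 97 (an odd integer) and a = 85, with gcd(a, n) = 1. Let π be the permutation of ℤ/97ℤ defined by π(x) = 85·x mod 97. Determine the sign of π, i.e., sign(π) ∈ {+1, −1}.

Start at x=75: 75 → 70 → 33 → 89 → 96 → 12 → 50 → … (one orbit).
Cycle lengths of π_85 on ℤ/97ℤ: [16, 16, 16, 16, 16, 16, 1]; 7 cycles in total.
97 − 7 = 90 transpositions; sign(π) = (−1)^90 = +1.

+1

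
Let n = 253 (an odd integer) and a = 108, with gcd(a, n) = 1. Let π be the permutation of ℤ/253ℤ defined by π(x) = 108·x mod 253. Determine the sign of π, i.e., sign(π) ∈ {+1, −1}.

+1

Orbit of 4 under x↦108x: [4, 179, 104, 100, 174, 70, 223]… (length divides ord_253(108)).
Decompose π into cycles: lengths [55, 55, 55, 55, 11, 11, 5, 5, 1] (9 cycles, including the fixed point 0).
n − c = 253 − 9 = 244; sign = (−1)^244 = +1.
Check: (108/253) = +1 by Zolotarev.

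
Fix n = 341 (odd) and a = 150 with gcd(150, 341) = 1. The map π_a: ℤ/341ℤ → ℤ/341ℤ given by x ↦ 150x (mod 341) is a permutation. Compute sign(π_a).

Orbit of 336 under x↦150x: [336, 273, 30, 67, 161, 280, 57]… (length divides ord_341(150)).
The orbit structure of x ↦ 150x mod 341: 17 orbits of sizes [30, 30, 30, 30, 30, 30, 30, 30, 30, 30, 10, 6, 6, 6, 6, 6, 1].
n − c = 341 − 17 = 324; sign = (−1)^324 = +1.
(150|341)_J = +1 (Zolotarev's lemma cross-check).

+1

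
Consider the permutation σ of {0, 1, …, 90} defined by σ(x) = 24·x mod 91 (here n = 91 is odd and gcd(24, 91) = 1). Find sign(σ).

+1

Orbit of 33 under x↦24x: [33, 64, 80, 9, 34, 88, 19]… (length divides ord_91(24)).
Cycle lengths of π_24 on ℤ/91ℤ: [12, 12, 12, 12, 12, 12, 12, 6, 1]; 9 cycles in total.
91 − 9 = 82 transpositions; sign(π) = (−1)^82 = +1.
Zolotarev: (24|91) = +1, matching the cycle-count sign.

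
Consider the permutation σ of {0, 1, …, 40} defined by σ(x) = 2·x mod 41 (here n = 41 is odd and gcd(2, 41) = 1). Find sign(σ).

+1

Trace 21: π^k(21) = [21, 1, 2, 4, 8, 16, 32] for k=0..6.
Decompose π into cycles: lengths [20, 20, 1] (3 cycles, including the fixed point 0).
41 − 3 = 38 transpositions; sign(π) = (−1)^38 = +1.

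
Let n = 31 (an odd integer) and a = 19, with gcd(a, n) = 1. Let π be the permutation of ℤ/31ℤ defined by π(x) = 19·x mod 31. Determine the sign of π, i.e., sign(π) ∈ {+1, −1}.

+1

Start at x=9: 9 → 16 → 25 → 10 → 4 → 14 → 18 → … (one orbit).
π_19 has 3 disjoint cycles with lengths [15, 15, 1] on {0,…,30}.
3 cycles on 31: each ℓ→(−1)^(ℓ−1), product (−1)^28 = +1.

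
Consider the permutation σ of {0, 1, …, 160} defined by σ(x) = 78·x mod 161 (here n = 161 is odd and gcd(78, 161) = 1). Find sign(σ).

Trace 78: π^k(78) = [78, 127, 85, 29, 8, 141, 50] for k=0..6.
π_78 has 21 disjoint cycles with lengths [11, 11, 11, 11, 11, 11, 11, 11, 11, 11, 11, 11, 11, 11, 1, 1, 1, 1, 1, 1, 1] on {0,…,160}.
n − c = 161 − 21 = 140; sign = (−1)^140 = +1.
(78|161)_J = +1 (Zolotarev's lemma cross-check).

+1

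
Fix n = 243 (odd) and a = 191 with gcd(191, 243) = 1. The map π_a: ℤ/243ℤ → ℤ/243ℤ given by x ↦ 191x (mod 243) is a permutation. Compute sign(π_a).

Trace 68: π^k(68) = [68, 109, 164, 220, 224, 16, 140] for k=0..6.
Cycle lengths of π_191 on ℤ/243ℤ: [162, 54, 18, 6, 2, 1]; 6 cycles in total.
With 6 cycles on 243 points, sign = (−1)^{243−6} = -1.

-1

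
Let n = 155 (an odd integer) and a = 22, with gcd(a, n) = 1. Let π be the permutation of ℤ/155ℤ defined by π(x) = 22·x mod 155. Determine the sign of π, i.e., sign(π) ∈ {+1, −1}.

+1

Start at x=121: 121 → 27 → 129 → 48 → 126 → 137 → 69 → … (one orbit).
Decompose π into cycles: lengths [60, 60, 30, 4, 1] (5 cycles, including the fixed point 0).
sign(π) = (−1)^{n − #cycles} = (−1)^{155−5} = (−1)^150 = +1.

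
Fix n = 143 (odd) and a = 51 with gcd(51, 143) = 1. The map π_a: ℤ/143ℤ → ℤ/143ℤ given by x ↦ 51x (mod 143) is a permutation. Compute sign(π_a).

Start at x=14: 14 → 142 → 92 → 116 → 53 → 129 → 1 → … (one orbit).
π_51 has 20 disjoint cycles with lengths [10, 10, 10, 10, 10, 10, 10, 10, 10, 10, 10, 10, 10, 2, 2, 2, 2, 2, 2, 1] on {0,…,142}.
Σ(ℓ_i−1) = 143−20 = 123; sign = (−1)^123 = -1.
Via Zolotarev, sign(π_{51}) = (51|143) = -1.

-1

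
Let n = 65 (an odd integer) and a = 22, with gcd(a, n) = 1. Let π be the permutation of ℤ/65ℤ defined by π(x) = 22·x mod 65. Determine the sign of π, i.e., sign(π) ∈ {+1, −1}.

-1

Orbit of 53 under x↦22x: [53, 61, 42, 14, 48, 16, 27]… (length divides ord_65(22)).
10 cycles of lengths [12, 12, 12, 12, 4, 3, 3, 3, 3, 1].
10 cycles on 65: each ℓ→(−1)^(ℓ−1), product (−1)^55 = -1.
Zolotarev: (22|65) = -1, matching the cycle-count sign.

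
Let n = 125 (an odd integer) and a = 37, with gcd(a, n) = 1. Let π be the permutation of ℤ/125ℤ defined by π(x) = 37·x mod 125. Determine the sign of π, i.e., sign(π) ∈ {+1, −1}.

-1

Trace 111: π^k(111) = [111, 107, 84, 108, 121, 102, 24] for k=0..6.
Cycle type of π: 100 + 20 + 4 + 1; total 4 cycles.
sign(π) = (−1)^{n − #cycles} = (−1)^{125−4} = (−1)^121 = -1.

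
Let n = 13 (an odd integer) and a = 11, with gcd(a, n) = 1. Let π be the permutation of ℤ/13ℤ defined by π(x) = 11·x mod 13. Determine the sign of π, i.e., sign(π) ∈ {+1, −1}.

Trace 11: π^k(11) = [11, 4, 5, 3, 7, 12, 2] for k=0..6.
Cycle lengths of π_11 on ℤ/13ℤ: [12, 1]; 2 cycles in total.
13 − 2 = 11 transpositions; sign(π) = (−1)^11 = -1.

-1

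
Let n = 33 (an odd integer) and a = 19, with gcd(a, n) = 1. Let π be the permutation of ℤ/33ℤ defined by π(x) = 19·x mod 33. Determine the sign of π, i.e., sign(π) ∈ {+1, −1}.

Orbit of 19 under x↦19x: [19, 31, 28, 4, 10, 25, 13]… (length divides ord_33(19)).
Decompose π into cycles: lengths [10, 10, 10, 1, 1, 1] (6 cycles, including the fixed point 0).
With 6 cycles on 33 points, sign = (−1)^{33−6} = -1.
(19|33)_J = -1 (Zolotarev's lemma cross-check).

-1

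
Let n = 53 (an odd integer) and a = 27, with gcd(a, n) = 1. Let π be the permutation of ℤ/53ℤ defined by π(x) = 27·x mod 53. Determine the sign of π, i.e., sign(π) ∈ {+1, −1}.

-1

Orbit of 31 under x↦27x: [31, 42, 21, 37, 45, 49, 51]… (length divides ord_53(27)).
Decompose π into cycles: lengths [52, 1] (2 cycles, including the fixed point 0).
n − c = 53 − 2 = 51; sign = (−1)^51 = -1.
Check: (27/53) = -1 by Zolotarev.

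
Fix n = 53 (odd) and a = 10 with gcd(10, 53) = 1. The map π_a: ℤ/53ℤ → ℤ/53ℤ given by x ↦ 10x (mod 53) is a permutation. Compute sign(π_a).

Trace 42: π^k(42) = [42, 49, 13, 24, 28, 15, 44] for k=0..6.
Cycle lengths of π_10 on ℤ/53ℤ: [13, 13, 13, 13, 1]; 5 cycles in total.
Σ(ℓ_i−1) = 53−5 = 48; sign = (−1)^48 = +1.

+1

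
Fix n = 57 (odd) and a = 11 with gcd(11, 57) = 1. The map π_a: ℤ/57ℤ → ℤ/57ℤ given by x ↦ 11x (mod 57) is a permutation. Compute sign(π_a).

-1

Trace 20: π^k(20) = [20, 49, 26, 1, 11, 7] for k=0..5.
Decompose π into cycles: lengths [6, 6, 6, 6, 6, 6, 3, 3, 3, 3, 3, 3, 2, 1] (14 cycles, including the fixed point 0).
Σ(ℓ_i−1) = 57−14 = 43; sign = (−1)^43 = -1.
Check: (11/57) = -1 by Zolotarev.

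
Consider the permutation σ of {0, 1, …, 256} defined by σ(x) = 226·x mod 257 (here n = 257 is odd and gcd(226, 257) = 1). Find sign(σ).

+1

Orbit of 32 under x↦226x: [32, 36, 169, 158, 242, 208, 234]… (length divides ord_257(226)).
The orbit structure of x ↦ 226x mod 257: 3 orbits of sizes [128, 128, 1].
257 − 3 = 254 transpositions; sign(π) = (−1)^254 = +1.
Check: (226/257) = +1 by Zolotarev.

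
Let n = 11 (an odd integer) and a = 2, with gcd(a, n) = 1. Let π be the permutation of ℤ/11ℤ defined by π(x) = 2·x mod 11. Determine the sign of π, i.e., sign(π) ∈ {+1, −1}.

Trace 8: π^k(8) = [8, 5, 10, 9, 7, 3, 6] for k=0..6.
Decompose π into cycles: lengths [10, 1] (2 cycles, including the fixed point 0).
11 − 2 = 9 transpositions; sign(π) = (−1)^9 = -1.

-1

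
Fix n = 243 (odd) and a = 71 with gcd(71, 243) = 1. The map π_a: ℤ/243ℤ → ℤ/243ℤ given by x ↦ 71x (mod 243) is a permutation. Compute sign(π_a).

-1

Start at x=100: 100 → 53 → 118 → 116 → 217 → 98 → 154 → … (one orbit).
14 cycles of lengths [54, 54, 54, 18, 18, 18, 6, 6, 6, 2, 2, 2, 2, 1].
243 − 14 = 229 transpositions; sign(π) = (−1)^229 = -1.
(71|243)_J = -1 (Zolotarev's lemma cross-check).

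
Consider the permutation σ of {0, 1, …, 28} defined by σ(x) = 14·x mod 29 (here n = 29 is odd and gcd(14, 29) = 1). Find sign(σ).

-1

Orbit of 27 under x↦14x: [27, 1, 14, 22, 18, 20, 19]… (length divides ord_29(14)).
Cycle type of π: 28 + 1; total 2 cycles.
2 cycles on 29: each ℓ→(−1)^(ℓ−1), product (−1)^27 = -1.
Check: (14/29) = -1 by Zolotarev.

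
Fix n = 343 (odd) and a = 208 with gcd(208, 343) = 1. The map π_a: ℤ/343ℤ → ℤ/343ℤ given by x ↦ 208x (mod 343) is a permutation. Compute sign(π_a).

Trace 120: π^k(120) = [120, 264, 32, 139, 100, 220, 141] for k=0..6.
Cycle lengths of π_208 on ℤ/343ℤ: [294, 42, 6, 1]; 4 cycles in total.
343 − 4 = 339 transpositions; sign(π) = (−1)^339 = -1.

-1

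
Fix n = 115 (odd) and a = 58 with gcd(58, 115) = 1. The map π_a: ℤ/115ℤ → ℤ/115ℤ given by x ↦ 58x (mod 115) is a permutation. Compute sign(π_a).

Trace 59: π^k(59) = [59, 87, 101, 108, 54, 27, 71] for k=0..6.
π_58 has 6 disjoint cycles with lengths [44, 44, 11, 11, 4, 1] on {0,…,114}.
6 cycles on 115: each ℓ→(−1)^(ℓ−1), product (−1)^109 = -1.
Zolotarev: (58|115) = -1, matching the cycle-count sign.

-1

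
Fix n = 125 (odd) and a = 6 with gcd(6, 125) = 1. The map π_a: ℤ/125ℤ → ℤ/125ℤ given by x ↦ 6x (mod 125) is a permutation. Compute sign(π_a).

+1

Trace 101: π^k(101) = [101, 106, 11, 66, 21, 1, 6] for k=0..6.
13 cycles of lengths [25, 25, 25, 25, 5, 5, 5, 5, 1, 1, 1, 1, 1].
13 cycles on 125: each ℓ→(−1)^(ℓ−1), product (−1)^112 = +1.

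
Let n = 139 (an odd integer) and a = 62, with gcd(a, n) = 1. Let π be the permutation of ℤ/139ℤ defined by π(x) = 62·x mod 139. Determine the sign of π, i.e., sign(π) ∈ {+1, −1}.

-1

Start at x=65: 65 → 138 → 77 → 48 → 57 → 59 → 44 → … (one orbit).
4 cycles of lengths [46, 46, 46, 1].
With 4 cycles on 139 points, sign = (−1)^{139−4} = -1.
Check: (62/139) = -1 by Zolotarev.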